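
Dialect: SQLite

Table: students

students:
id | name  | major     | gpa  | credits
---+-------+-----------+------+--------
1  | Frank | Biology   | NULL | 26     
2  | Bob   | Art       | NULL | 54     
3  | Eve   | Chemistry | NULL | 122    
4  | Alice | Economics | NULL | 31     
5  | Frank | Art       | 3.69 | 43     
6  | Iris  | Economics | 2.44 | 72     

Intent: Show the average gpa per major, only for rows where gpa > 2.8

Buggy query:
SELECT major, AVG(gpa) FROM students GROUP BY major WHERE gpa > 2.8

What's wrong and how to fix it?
Bug: WHERE cannot follow GROUP BY

Fix: Move the WHERE clause before GROUP BY

Corrected query:
SELECT major, AVG(gpa) FROM students WHERE gpa > 2.8 GROUP BY major

Result:
major | AVG(gpa)
------+---------
Art   | 3.69    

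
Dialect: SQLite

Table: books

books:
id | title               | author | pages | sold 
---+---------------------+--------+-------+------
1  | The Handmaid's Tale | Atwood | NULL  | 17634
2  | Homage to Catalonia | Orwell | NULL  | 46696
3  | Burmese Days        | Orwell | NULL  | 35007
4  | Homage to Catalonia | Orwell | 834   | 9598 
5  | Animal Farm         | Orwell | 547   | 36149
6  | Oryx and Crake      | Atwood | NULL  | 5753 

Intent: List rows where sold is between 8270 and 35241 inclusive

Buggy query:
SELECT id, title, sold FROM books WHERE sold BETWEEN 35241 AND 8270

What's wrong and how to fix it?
Bug: The bounds are reversed; BETWEEN a AND b requires a <= b to match anything

Fix: Swap the bounds so the smaller value comes first

Corrected query:
SELECT id, title, sold FROM books WHERE sold BETWEEN 8270 AND 35241

Result:
id | title               | sold 
---+---------------------+------
1  | The Handmaid's Tale | 17634
3  | Burmese Days        | 35007
4  | Homage to Catalonia | 9598 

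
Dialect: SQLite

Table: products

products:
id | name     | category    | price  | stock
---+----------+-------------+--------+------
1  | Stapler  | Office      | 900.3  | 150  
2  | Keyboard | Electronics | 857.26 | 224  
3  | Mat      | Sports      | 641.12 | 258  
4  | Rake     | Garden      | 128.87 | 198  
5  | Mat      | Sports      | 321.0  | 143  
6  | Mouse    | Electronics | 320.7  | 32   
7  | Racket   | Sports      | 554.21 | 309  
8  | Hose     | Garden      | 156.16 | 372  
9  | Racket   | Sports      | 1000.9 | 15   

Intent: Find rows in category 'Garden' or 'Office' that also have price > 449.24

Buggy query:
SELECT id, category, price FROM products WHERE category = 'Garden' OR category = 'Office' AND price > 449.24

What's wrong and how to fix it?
Bug: Without parentheses, AND is evaluated before OR, so the price filter only applies to the 'Office' branch

Fix: Group the OR with parentheses (or use IN), then AND the threshold

Corrected query:
SELECT id, category, price FROM products WHERE (category = 'Garden' OR category = 'Office') AND price > 449.24

Result:
id | category | price
---+----------+------
1  | Office   | 900.3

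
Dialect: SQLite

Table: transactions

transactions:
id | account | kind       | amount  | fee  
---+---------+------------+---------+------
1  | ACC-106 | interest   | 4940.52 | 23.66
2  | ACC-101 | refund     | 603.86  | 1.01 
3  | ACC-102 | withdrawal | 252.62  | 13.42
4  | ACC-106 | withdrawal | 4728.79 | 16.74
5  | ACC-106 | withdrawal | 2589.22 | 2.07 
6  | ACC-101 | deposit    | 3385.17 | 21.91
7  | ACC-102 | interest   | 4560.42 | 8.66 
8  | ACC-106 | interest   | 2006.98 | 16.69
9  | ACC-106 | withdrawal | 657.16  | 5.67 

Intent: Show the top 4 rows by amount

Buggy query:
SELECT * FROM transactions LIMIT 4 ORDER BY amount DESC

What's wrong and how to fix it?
Bug: LIMIT must come after ORDER BY

Fix: Sort with ORDER BY, then apply LIMIT

Corrected query:
SELECT * FROM transactions ORDER BY amount DESC LIMIT 4

Result:
id | account | kind       | amount  | fee  
---+---------+------------+---------+------
1  | ACC-106 | interest   | 4940.52 | 23.66
4  | ACC-106 | withdrawal | 4728.79 | 16.74
7  | ACC-102 | interest   | 4560.42 | 8.66 
6  | ACC-101 | deposit    | 3385.17 | 21.91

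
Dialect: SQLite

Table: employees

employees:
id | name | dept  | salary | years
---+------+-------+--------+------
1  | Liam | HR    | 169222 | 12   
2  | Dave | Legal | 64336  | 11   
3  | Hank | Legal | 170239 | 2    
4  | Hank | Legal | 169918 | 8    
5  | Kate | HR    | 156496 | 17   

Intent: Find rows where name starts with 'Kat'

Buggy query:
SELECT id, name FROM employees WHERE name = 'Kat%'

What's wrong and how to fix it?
Bug: '=' compares the literal string including the % character; pattern matching needs LIKE

Fix: Use LIKE for wildcard pattern matching

Corrected query:
SELECT id, name FROM employees WHERE name LIKE 'Kat%'

Result:
id | name
---+-----
5  | Kate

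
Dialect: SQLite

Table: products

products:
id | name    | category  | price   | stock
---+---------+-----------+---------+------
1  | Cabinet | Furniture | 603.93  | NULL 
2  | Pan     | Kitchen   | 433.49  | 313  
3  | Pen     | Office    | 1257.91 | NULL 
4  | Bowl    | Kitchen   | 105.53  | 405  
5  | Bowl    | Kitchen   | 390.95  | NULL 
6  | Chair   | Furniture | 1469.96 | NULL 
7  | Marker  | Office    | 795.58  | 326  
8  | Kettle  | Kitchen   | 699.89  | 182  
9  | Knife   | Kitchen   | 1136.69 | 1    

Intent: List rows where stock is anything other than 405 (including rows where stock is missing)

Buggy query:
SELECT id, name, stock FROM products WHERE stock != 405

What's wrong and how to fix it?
Bug: 'stock != 405' is unknown when stock is NULL, so NULL rows are silently excluded

Fix: Handle NULL separately with IS NULL alongside the inequality

Corrected query:
SELECT id, name, stock FROM products WHERE stock != 405 OR stock IS NULL

Result:
id | name    | stock
---+---------+------
1  | Cabinet | NULL 
2  | Pan     | 313  
3  | Pen     | NULL 
5  | Bowl    | NULL 
6  | Chair   | NULL 
7  | Marker  | 326  
8  | Kettle  | 182  
9  | Knife   | 1    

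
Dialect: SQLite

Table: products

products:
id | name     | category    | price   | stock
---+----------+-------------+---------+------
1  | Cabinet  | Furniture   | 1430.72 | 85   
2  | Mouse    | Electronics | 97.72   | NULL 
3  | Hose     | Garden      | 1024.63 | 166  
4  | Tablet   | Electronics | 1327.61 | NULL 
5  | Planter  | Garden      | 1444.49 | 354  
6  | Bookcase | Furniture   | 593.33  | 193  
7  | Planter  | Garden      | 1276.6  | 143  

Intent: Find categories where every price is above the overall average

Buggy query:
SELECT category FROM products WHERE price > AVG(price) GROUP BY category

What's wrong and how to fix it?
Bug: AVG() is an aggregate; it can't sit directly in WHERE

Fix: Use a subquery for AVG and a HAVING MIN(...) filter so the condition holds for every row in the group

Corrected query:
SELECT category FROM products GROUP BY category HAVING MIN(price) > (SELECT AVG(price) FROM products)

Result:
(no rows)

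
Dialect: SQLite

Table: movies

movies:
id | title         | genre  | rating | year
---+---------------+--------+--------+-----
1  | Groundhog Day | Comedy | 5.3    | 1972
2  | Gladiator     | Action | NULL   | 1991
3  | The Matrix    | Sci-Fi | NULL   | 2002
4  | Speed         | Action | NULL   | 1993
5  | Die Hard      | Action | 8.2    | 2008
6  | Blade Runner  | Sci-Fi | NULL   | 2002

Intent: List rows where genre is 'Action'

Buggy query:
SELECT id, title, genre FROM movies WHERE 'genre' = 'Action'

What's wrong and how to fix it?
Bug: Single quotes denote string literals in SQL; the column name is being compared as a constant string

Fix: Reference the column as genre without single quotes

Corrected query:
SELECT id, title, genre FROM movies WHERE genre = 'Action'

Result:
id | title     | genre 
---+-----------+-------
2  | Gladiator | Action
4  | Speed     | Action
5  | Die Hard  | Action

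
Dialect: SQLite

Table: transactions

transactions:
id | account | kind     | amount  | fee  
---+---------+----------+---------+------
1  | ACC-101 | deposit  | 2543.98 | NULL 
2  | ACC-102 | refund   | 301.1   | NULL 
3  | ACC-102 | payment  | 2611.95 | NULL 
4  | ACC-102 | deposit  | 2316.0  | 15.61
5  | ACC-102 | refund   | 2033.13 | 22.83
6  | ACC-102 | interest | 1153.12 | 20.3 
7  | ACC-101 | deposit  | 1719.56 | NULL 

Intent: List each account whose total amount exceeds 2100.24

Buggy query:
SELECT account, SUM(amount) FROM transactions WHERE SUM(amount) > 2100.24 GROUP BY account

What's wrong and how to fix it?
Bug: WHERE runs before GROUP BY, so aggregates aren't available there

Fix: Use HAVING (which filters groups after aggregation) instead of WHERE

Corrected query:
SELECT account, SUM(amount) FROM transactions GROUP BY account HAVING SUM(amount) > 2100.24

Result:
account | SUM(amount)
--------+------------
ACC-101 | 4263.54    
ACC-102 | 8415.3     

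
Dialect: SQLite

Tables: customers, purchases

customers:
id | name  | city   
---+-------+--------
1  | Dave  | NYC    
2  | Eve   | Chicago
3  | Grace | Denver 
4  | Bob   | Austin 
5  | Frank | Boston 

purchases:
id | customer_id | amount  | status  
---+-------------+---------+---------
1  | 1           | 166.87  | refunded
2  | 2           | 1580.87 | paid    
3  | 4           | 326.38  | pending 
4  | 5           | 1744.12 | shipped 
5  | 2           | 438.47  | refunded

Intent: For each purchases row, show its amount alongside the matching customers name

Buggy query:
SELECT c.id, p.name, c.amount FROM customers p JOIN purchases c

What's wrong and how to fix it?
Bug: Missing join condition: each purchases row is matched to all customers rows instead of just its own

Fix: Specify the join condition linking the foreign key to the parent id

Corrected query:
SELECT c.id, p.name, c.amount FROM customers p JOIN purchases c ON c.customer_id = p.id

Result:
id | name  | amount 
---+-------+--------
1  | Dave  | 166.87 
2  | Eve   | 1580.87
3  | Bob   | 326.38 
4  | Frank | 1744.12
5  | Eve   | 438.47 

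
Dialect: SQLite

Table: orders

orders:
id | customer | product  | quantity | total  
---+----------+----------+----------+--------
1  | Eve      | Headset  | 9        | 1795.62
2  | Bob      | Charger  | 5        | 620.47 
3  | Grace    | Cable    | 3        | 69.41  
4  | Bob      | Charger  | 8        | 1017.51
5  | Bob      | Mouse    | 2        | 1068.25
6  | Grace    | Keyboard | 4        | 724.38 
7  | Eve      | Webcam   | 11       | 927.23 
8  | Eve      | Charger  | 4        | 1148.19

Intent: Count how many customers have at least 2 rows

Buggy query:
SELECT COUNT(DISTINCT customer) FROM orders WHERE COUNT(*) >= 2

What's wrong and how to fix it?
Bug: WHERE filters individual rows, not groups, so a group-level COUNT is invalid there

Fix: Group first with HAVING COUNT(*) >= 2, then COUNT the resulting groups

Corrected query:
SELECT COUNT(*) FROM (SELECT customer FROM orders GROUP BY customer HAVING COUNT(*) >= 2)

Result:
COUNT(*)
--------
3       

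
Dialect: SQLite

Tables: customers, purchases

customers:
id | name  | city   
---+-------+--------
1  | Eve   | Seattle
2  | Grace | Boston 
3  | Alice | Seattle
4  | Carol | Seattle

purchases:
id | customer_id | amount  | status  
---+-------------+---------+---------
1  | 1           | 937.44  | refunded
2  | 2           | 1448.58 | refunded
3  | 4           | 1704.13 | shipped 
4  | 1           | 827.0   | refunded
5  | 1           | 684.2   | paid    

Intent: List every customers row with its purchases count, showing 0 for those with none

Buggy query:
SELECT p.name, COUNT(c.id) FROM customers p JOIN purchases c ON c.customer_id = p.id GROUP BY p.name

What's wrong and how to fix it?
Bug: INNER JOIN drops customers rows that have no matching purchases rows

Fix: Switch to LEFT JOIN to retain unmatched parent rows

Corrected query:
SELECT p.name, COUNT(c.id) FROM customers p LEFT JOIN purchases c ON c.customer_id = p.id GROUP BY p.name

Result:
name  | COUNT(c.id)
------+------------
Alice | 0          
Carol | 1          
Eve   | 3          
Grace | 1          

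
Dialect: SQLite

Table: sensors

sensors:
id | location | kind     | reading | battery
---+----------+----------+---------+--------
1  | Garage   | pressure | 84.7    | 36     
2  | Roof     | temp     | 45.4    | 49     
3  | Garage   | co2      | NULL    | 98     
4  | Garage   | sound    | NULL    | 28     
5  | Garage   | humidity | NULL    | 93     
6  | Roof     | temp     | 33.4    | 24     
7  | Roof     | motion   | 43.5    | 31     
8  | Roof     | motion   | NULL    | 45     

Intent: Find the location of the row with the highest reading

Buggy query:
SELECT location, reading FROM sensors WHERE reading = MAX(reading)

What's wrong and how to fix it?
Bug: WHERE is evaluated per row; an aggregate over the whole table isn't defined there

Fix: Wrap MAX in a scalar subquery so WHERE compares against a single value

Corrected query:
SELECT location, reading FROM sensors WHERE reading = (SELECT MAX(reading) FROM sensors)

Result:
location | reading
---------+--------
Garage   | 84.7   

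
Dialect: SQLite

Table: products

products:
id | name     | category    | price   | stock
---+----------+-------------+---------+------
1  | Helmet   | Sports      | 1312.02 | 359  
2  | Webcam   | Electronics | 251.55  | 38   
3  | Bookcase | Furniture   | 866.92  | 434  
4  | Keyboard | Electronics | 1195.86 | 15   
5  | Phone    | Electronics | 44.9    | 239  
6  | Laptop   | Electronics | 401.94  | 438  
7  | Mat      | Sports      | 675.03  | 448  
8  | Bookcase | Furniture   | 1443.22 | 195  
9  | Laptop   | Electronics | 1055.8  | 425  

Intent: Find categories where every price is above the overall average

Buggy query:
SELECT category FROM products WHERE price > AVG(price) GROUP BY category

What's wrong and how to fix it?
Bug: AVG() is an aggregate; it can't sit directly in WHERE

Fix: Use a subquery for AVG and a HAVING MIN(...) filter so the condition holds for every row in the group

Corrected query:
SELECT category FROM products GROUP BY category HAVING MIN(price) > (SELECT AVG(price) FROM products)

Result:
category 
---------
Furniture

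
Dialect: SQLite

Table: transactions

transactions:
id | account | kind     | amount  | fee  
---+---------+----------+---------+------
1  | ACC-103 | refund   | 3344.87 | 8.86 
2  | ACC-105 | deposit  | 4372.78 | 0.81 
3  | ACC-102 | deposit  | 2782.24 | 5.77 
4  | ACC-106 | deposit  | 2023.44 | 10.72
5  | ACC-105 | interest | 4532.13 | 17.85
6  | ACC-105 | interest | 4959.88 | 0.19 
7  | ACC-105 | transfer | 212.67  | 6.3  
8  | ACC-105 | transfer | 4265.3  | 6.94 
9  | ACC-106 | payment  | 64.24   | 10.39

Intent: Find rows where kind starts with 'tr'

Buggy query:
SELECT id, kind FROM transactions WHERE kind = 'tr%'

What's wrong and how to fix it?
Bug: Wildcards only work with LIKE; '=' treats '%' as a literal character

Fix: Replace '=' with LIKE so 'tr%' is treated as a pattern

Corrected query:
SELECT id, kind FROM transactions WHERE kind LIKE 'tr%'

Result:
id | kind    
---+---------
7  | transfer
8  | transfer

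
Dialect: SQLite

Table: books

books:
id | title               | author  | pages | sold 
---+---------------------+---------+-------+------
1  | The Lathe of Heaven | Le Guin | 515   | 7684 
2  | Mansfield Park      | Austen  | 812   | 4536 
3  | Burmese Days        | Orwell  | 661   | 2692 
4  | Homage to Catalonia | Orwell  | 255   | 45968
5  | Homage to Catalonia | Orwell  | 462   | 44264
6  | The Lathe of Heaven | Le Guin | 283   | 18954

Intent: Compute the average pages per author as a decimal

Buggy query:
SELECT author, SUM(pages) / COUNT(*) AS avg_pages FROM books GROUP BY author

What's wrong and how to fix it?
Bug: Both operands are integers, so '/' performs integer division and truncates

Fix: Cast one side to REAL so the division keeps the fractional part

Corrected query:
SELECT author, SUM(pages) * 1.0 / COUNT(*) AS avg_pages FROM books GROUP BY author

Result:
author  | avg_pages 
--------+-----------
Austen  | 812       
Le Guin | 399       
Orwell  | 459.333333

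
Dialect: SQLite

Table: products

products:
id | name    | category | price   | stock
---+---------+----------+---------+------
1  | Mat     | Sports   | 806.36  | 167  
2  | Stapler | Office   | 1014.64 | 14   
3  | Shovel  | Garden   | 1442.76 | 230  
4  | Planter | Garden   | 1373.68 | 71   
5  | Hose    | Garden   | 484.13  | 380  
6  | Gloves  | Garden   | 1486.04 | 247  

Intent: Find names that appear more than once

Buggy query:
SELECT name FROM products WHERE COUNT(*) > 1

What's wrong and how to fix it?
Bug: WHERE can't reference COUNT(*); aggregates are computed after WHERE

Fix: Group first, then use HAVING for the count condition

Corrected query:
SELECT name FROM products GROUP BY name HAVING COUNT(*) > 1

Result:
(no rows)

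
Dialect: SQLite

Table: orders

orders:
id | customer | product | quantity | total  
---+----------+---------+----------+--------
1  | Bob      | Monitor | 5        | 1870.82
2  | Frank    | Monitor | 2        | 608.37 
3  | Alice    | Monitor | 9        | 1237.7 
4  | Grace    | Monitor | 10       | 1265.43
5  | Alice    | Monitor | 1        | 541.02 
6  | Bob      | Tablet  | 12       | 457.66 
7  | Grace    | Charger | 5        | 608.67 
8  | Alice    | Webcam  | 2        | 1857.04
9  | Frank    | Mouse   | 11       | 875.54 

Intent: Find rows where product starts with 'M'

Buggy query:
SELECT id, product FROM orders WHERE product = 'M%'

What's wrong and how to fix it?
Bug: Wildcards only work with LIKE; '=' treats '%' as a literal character

Fix: Use LIKE for wildcard pattern matching

Corrected query:
SELECT id, product FROM orders WHERE product LIKE 'M%'

Result:
id | product
---+--------
1  | Monitor
2  | Monitor
3  | Monitor
4  | Monitor
5  | Monitor
9  | Mouse  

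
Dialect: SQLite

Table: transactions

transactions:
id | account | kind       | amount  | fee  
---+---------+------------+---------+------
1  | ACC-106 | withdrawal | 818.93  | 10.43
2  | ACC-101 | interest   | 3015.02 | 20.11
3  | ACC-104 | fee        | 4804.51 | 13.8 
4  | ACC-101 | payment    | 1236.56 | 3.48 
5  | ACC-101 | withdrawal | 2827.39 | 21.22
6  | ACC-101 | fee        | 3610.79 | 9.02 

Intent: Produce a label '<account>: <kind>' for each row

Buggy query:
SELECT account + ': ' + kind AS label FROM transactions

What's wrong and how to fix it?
Bug: '+' is numeric addition; on text columns SQLite converts them to 0 instead of concatenating

Fix: Replace + with || to concatenate text

Corrected query:
SELECT account || ': ' || kind AS label FROM transactions

Result:
label              
-------------------
ACC-106: withdrawal
ACC-101: interest  
ACC-104: fee       
ACC-101: payment   
ACC-101: withdrawal
ACC-101: fee       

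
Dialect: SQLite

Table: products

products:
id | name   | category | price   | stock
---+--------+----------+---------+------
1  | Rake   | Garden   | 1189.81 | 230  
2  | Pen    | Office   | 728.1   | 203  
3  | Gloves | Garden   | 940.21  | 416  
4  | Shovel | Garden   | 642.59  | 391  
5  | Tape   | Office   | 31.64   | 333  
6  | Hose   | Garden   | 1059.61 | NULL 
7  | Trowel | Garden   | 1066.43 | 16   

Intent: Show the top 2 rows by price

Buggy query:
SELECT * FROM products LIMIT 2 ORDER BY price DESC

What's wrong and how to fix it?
Bug: LIMIT must come after ORDER BY

Fix: Sort with ORDER BY, then apply LIMIT

Corrected query:
SELECT * FROM products ORDER BY price DESC LIMIT 2

Result:
id | name   | category | price   | stock
---+--------+----------+---------+------
1  | Rake   | Garden   | 1189.81 | 230  
7  | Trowel | Garden   | 1066.43 | 16   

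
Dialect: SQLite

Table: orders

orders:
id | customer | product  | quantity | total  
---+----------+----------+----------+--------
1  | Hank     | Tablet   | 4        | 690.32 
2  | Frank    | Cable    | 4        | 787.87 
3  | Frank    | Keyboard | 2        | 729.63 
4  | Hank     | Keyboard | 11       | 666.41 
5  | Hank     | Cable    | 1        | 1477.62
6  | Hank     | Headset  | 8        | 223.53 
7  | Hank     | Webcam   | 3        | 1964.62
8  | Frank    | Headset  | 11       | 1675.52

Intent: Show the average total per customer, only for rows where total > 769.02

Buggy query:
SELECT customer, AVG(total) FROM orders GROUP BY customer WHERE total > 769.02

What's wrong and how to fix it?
Bug: WHERE cannot follow GROUP BY

Fix: Move the WHERE clause before GROUP BY

Corrected query:
SELECT customer, AVG(total) FROM orders WHERE total > 769.02 GROUP BY customer

Result:
customer | AVG(total)
---------+-----------
Frank    | 1231.695  
Hank     | 1721.12   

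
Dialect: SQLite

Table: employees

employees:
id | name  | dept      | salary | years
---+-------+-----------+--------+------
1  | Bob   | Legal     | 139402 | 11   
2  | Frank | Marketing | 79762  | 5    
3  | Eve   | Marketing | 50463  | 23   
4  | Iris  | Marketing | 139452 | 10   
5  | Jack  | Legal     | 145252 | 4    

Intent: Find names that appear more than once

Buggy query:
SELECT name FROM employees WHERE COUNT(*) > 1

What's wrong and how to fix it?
Bug: COUNT(*) is an aggregate and cannot be used in WHERE

Fix: GROUP BY name, then filter groups with HAVING COUNT(*) > 1

Corrected query:
SELECT name FROM employees GROUP BY name HAVING COUNT(*) > 1

Result:
(no rows)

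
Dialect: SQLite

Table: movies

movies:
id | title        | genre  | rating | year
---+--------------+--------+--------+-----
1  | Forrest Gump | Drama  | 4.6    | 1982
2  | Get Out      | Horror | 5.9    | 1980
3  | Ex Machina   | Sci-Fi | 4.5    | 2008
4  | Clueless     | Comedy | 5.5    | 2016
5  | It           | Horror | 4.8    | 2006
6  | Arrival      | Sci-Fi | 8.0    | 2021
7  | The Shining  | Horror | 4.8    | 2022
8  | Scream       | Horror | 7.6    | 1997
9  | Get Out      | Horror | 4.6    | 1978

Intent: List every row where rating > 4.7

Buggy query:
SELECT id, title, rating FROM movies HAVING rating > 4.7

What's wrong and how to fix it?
Bug: This is a non-aggregate query (no GROUP BY, no aggregates), so in SQLite the HAVING clause is invalid here; a row-level condition belongs in WHERE

Fix: Replace HAVING with WHERE since the condition applies to individual rows

Corrected query:
SELECT id, title, rating FROM movies WHERE rating > 4.7

Result:
id | title       | rating
---+-------------+-------
2  | Get Out     | 5.9   
4  | Clueless    | 5.5   
5  | It          | 4.8   
6  | Arrival     | 8     
7  | The Shining | 4.8   
8  | Scream      | 7.6   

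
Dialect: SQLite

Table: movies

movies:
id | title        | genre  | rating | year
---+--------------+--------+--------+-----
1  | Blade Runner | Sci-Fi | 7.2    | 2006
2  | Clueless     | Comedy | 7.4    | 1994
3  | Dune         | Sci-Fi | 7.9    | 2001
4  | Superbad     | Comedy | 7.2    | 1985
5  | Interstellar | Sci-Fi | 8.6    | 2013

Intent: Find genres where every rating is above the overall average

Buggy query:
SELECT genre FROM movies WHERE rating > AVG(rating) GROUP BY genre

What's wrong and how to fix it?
Bug: AVG() is an aggregate; it can't sit directly in WHERE

Fix: Compute the overall average in a scalar subquery and compare each group's MIN against it in HAVING

Corrected query:
SELECT genre FROM movies GROUP BY genre HAVING MIN(rating) > (SELECT AVG(rating) FROM movies)

Result:
(no rows)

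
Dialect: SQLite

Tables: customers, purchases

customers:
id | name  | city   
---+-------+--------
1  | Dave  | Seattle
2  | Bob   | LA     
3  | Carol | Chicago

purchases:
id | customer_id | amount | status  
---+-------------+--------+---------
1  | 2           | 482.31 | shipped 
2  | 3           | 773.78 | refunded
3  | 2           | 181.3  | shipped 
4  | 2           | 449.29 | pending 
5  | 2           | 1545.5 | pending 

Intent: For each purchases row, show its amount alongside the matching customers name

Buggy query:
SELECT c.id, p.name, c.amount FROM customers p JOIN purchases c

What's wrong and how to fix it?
Bug: JOIN with no ON clause produces a cartesian product; every purchases row pairs with every customers row

Fix: Specify the join condition linking the foreign key to the parent id

Corrected query:
SELECT c.id, p.name, c.amount FROM customers p JOIN purchases c ON c.customer_id = p.id

Result:
id | name  | amount
---+-------+-------
1  | Bob   | 482.31
2  | Carol | 773.78
3  | Bob   | 181.3 
4  | Bob   | 449.29
5  | Bob   | 1545.5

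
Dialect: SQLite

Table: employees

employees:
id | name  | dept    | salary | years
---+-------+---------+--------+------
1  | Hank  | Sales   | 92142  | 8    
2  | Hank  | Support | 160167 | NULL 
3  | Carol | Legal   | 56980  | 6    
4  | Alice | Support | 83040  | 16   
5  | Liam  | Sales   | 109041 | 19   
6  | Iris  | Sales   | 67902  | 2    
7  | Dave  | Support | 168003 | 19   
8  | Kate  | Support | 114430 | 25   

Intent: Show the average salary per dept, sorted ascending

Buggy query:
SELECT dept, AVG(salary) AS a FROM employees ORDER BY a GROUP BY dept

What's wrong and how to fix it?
Bug: ORDER BY appears before GROUP BY; SQL clause order requires GROUP BY first

Fix: Move ORDER BY to the end, after GROUP BY

Corrected query:
SELECT dept, AVG(salary) AS a FROM employees GROUP BY dept ORDER BY a

Result:
dept    | a     
--------+-------
Legal   | 56980 
Sales   | 89695 
Support | 131410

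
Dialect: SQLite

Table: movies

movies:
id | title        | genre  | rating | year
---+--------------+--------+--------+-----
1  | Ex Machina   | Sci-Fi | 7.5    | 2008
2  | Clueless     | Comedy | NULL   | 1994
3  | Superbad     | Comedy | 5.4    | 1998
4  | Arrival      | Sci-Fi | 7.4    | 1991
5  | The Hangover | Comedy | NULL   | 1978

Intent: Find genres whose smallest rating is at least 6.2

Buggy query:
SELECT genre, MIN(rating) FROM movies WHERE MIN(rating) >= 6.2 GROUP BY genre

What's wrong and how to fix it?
Bug: Aggregates like MIN are computed per group after WHERE runs

Fix: Replace WHERE with HAVING after the GROUP BY

Corrected query:
SELECT genre, MIN(rating) FROM movies GROUP BY genre HAVING MIN(rating) >= 6.2

Result:
genre  | MIN(rating)
-------+------------
Sci-Fi | 7.4        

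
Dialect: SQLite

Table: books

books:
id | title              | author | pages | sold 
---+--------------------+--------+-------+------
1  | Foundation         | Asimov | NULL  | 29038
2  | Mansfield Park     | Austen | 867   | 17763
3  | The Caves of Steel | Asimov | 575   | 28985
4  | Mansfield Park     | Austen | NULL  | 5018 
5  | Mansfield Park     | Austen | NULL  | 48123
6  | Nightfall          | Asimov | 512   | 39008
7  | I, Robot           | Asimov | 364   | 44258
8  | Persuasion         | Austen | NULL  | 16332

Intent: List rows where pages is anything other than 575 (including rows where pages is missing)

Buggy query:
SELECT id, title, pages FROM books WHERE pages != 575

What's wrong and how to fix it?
Bug: Inequality against NULL is unknown, not true; rows with NULL are dropped

Fix: Add an explicit OR pages IS NULL to include the missing-value rows

Corrected query:
SELECT id, title, pages FROM books WHERE pages != 575 OR pages IS NULL

Result:
id | title          | pages
---+----------------+------
1  | Foundation     | NULL 
2  | Mansfield Park | 867  
4  | Mansfield Park | NULL 
5  | Mansfield Park | NULL 
6  | Nightfall      | 512  
7  | I, Robot       | 364  
8  | Persuasion     | NULL 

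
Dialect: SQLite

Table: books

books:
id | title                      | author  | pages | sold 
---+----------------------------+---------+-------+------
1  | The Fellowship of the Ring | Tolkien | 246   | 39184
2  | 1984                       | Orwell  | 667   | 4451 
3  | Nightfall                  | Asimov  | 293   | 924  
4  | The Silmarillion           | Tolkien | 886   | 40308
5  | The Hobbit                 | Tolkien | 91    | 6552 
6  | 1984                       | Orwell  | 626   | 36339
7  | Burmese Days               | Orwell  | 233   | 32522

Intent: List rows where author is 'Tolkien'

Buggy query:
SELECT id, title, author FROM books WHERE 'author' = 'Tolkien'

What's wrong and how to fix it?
Bug: Single quotes denote string literals in SQL; the column name is being compared as a constant string

Fix: Remove the quotes around the column name (or use double quotes for an identifier)

Corrected query:
SELECT id, title, author FROM books WHERE author = 'Tolkien'

Result:
id | title                      | author 
---+----------------------------+--------
1  | The Fellowship of the Ring | Tolkien
4  | The Silmarillion           | Tolkien
5  | The Hobbit                 | Tolkien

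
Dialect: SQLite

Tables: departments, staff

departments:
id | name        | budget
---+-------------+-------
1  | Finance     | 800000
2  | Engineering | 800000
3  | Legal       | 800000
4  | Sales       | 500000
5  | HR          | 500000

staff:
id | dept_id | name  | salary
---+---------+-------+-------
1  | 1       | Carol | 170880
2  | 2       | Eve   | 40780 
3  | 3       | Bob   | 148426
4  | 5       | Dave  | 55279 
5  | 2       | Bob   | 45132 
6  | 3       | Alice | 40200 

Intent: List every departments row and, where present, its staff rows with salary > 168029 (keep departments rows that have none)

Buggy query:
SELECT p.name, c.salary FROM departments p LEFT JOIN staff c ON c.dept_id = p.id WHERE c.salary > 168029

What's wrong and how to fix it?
Bug: A WHERE condition on the right-hand table after LEFT JOIN drops unmatched parents

Fix: Move the right-table condition into the ON clause so unmatched parents are kept

Corrected query:
SELECT p.name, c.salary FROM departments p LEFT JOIN staff c ON c.dept_id = p.id AND c.salary > 168029

Result:
name        | salary
------------+-------
Finance     | 170880
Engineering | NULL  
Legal       | NULL  
Sales       | NULL  
HR          | NULL  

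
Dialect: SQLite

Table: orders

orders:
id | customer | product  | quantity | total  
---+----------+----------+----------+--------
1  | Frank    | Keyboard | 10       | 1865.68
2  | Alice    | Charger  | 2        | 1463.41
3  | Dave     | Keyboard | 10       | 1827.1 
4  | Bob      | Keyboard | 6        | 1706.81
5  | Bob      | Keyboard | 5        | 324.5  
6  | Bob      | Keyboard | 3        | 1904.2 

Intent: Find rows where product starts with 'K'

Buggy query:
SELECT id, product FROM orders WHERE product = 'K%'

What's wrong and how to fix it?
Bug: '=' compares the literal string including the % character; pattern matching needs LIKE

Fix: Use LIKE for wildcard pattern matching

Corrected query:
SELECT id, product FROM orders WHERE product LIKE 'K%'

Result:
id | product 
---+---------
1  | Keyboard
3  | Keyboard
4  | Keyboard
5  | Keyboard
6  | Keyboard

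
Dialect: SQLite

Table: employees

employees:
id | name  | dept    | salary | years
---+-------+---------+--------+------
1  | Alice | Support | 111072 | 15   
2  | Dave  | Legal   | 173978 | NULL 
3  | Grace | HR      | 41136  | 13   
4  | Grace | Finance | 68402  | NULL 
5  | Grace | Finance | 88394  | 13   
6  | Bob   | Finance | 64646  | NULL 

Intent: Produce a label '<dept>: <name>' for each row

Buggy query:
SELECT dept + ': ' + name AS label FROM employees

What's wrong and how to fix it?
Bug: '+' is numeric addition; on text columns SQLite converts them to 0 instead of concatenating

Fix: Replace + with || to concatenate text

Corrected query:
SELECT dept || ': ' || name AS label FROM employees

Result:
label         
--------------
Support: Alice
Legal: Dave   
HR: Grace     
Finance: Grace
Finance: Grace
Finance: Bob  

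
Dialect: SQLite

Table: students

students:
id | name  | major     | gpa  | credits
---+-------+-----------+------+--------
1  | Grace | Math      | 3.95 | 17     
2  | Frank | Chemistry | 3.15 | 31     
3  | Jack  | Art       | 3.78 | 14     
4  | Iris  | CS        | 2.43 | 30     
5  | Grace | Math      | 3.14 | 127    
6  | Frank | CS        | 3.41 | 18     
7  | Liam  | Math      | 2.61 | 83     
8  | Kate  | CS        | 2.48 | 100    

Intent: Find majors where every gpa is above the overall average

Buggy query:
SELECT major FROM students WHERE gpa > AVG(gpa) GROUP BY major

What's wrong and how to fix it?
Bug: AVG() is an aggregate; it can't sit directly in WHERE

Fix: Compute the overall average in a scalar subquery and compare each group's MIN against it in HAVING

Corrected query:
SELECT major FROM students GROUP BY major HAVING MIN(gpa) > (SELECT AVG(gpa) FROM students)

Result:
major    
---------
Art      
Chemistry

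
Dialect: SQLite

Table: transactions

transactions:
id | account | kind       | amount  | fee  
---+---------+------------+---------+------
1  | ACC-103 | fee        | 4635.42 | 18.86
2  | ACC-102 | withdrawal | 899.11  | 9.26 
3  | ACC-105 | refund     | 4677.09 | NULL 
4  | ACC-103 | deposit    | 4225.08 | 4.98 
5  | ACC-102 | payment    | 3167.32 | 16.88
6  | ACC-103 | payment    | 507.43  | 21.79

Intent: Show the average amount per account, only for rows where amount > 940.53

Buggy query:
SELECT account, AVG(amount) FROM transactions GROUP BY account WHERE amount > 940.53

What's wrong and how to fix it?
Bug: WHERE cannot follow GROUP BY

Fix: Move the WHERE clause before GROUP BY

Corrected query:
SELECT account, AVG(amount) FROM transactions WHERE amount > 940.53 GROUP BY account

Result:
account | AVG(amount)
--------+------------
ACC-102 | 3167.32    
ACC-103 | 4430.25    
ACC-105 | 4677.09    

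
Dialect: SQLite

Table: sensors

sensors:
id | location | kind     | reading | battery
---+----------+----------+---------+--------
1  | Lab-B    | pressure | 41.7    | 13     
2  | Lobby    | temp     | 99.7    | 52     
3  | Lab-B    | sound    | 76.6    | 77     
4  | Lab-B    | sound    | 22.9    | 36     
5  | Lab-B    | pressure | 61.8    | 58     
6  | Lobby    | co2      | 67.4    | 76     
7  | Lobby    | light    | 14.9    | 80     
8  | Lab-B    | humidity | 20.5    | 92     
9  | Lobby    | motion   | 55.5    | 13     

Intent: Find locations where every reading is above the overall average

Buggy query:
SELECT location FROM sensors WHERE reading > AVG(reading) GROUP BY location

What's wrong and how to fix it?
Bug: WHERE evaluates per row before aggregation, so AVG() is unavailable

Fix: Compute the overall average in a scalar subquery and compare each group's MIN against it in HAVING

Corrected query:
SELECT location FROM sensors GROUP BY location HAVING MIN(reading) > (SELECT AVG(reading) FROM sensors)

Result:
(no rows)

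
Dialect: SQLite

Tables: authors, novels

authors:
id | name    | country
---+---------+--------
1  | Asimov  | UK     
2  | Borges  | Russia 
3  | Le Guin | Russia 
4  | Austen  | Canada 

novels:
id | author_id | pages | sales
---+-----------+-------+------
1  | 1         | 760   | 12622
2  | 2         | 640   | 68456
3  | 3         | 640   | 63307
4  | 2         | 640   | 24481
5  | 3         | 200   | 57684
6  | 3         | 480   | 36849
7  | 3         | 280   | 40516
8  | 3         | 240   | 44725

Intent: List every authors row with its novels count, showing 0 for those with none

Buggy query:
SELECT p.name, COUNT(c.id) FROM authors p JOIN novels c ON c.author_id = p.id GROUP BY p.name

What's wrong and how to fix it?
Bug: INNER JOIN drops authors rows that have no matching novels rows

Fix: Use LEFT JOIN so parents without children still appear (COUNT(c.id) gives 0)

Corrected query:
SELECT p.name, COUNT(c.id) FROM authors p LEFT JOIN novels c ON c.author_id = p.id GROUP BY p.name

Result:
name    | COUNT(c.id)
--------+------------
Asimov  | 1          
Austen  | 0          
Borges  | 2          
Le Guin | 5          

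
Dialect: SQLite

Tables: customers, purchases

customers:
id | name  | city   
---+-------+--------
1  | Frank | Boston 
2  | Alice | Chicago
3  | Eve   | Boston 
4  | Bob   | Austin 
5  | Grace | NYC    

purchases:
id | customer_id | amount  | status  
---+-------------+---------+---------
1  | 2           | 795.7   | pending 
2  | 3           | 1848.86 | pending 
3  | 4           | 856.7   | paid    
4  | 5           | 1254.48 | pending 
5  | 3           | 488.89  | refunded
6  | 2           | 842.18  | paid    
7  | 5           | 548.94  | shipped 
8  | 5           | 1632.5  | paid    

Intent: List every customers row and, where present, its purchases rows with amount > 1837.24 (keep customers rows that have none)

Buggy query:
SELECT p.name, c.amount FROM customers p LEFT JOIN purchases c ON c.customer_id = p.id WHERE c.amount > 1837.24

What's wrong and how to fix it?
Bug: Filtering c.amount in WHERE discards the NULL rows produced by LEFT JOIN, turning it into an inner join

Fix: Move the right-table condition into the ON clause so unmatched parents are kept

Corrected query:
SELECT p.name, c.amount FROM customers p LEFT JOIN purchases c ON c.customer_id = p.id AND c.amount > 1837.24

Result:
name  | amount 
------+--------
Frank | NULL   
Alice | NULL   
Eve   | 1848.86
Bob   | NULL   
Grace | NULL   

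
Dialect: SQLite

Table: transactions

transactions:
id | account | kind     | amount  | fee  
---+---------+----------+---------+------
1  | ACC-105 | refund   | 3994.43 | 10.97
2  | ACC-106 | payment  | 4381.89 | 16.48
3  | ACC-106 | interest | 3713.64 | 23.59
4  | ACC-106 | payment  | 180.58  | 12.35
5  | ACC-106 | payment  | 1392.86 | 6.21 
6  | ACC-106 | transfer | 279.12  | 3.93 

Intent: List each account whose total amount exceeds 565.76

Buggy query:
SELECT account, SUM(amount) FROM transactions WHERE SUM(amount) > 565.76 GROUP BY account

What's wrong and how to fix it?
Bug: WHERE runs before GROUP BY, so aggregates aren't available there

Fix: Move the aggregate condition to a HAVING clause

Corrected query:
SELECT account, SUM(amount) FROM transactions GROUP BY account HAVING SUM(amount) > 565.76

Result:
account | SUM(amount)
--------+------------
ACC-105 | 3994.43    
ACC-106 | 9948.09    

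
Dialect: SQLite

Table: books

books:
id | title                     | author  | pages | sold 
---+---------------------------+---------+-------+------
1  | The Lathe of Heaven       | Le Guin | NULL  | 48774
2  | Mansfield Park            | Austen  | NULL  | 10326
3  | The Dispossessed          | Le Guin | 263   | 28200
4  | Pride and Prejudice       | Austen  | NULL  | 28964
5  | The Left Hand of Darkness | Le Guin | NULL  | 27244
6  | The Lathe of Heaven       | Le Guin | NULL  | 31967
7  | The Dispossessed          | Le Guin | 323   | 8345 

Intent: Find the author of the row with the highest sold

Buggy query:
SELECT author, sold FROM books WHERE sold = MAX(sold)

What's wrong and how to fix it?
Bug: MAX(sold) is an aggregate and cannot be used directly in WHERE

Fix: Use a subquery: WHERE sold = (SELECT MAX(sold) FROM books)

Corrected query:
SELECT author, sold FROM books WHERE sold = (SELECT MAX(sold) FROM books)

Result:
author  | sold 
--------+------
Le Guin | 48774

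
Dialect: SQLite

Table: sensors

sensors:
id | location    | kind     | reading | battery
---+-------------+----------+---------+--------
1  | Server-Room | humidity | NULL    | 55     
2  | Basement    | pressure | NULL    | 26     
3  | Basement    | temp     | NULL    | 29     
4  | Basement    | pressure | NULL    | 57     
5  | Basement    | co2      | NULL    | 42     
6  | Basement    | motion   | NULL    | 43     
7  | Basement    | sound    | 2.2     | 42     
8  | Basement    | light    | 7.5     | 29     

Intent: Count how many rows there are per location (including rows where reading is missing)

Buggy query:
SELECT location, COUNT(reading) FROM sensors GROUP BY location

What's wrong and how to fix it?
Bug: COUNT(column) counts non-NULL values only; rows with NULL reading aren't counted

Fix: Replace COUNT(reading) with COUNT(*)

Corrected query:
SELECT location, COUNT(*) FROM sensors GROUP BY location

Result:
location    | COUNT(*)
------------+---------
Basement    | 7       
Server-Room | 1       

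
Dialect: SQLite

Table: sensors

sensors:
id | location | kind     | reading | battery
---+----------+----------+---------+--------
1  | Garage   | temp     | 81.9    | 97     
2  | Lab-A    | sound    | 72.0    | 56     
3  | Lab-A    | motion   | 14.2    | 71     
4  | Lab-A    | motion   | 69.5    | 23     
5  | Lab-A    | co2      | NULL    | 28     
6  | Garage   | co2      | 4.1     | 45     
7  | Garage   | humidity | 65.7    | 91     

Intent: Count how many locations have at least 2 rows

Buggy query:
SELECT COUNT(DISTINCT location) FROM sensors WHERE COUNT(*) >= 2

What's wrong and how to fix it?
Bug: COUNT(*) cannot appear in WHERE; the per-group count doesn't exist yet

Fix: Use a subquery that GROUPs and filters with HAVING, then count its rows

Corrected query:
SELECT COUNT(*) FROM (SELECT location FROM sensors GROUP BY location HAVING COUNT(*) >= 2)

Result:
COUNT(*)
--------
2       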